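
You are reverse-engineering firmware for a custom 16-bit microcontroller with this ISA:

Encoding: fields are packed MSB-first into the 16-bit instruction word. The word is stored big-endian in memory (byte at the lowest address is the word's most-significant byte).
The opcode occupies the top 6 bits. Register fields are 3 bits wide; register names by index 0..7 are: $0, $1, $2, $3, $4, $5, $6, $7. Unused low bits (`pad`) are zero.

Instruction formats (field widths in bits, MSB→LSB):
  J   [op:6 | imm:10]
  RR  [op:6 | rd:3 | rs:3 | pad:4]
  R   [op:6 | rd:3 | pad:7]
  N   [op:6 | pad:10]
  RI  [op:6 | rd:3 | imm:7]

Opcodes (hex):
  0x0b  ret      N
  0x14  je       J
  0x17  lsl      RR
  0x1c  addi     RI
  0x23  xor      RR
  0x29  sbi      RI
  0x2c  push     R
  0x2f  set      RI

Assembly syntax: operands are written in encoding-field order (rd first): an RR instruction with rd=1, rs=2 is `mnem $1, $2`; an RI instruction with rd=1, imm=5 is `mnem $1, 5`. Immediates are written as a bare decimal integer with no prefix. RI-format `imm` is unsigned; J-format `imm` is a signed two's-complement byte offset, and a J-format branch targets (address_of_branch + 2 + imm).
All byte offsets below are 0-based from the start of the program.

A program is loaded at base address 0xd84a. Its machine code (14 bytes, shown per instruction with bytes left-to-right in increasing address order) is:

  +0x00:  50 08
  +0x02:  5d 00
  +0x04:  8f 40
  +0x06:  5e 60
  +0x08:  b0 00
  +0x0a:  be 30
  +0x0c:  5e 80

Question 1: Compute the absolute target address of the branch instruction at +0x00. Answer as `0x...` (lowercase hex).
+0x00: 50 08 ⇒ word 0x5008 (big)
  top 6b → 0x14 → je [J]
  imm: (w>>0)&0x3ff=0x8 → 8
  target = base 0xd84a + off 0x00 + 2 + imm 8 = 0xd854

0xd854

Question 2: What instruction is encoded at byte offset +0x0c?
lsl $5, $0

@+0c  big-endian(5e 80) = 0x5e80
  opcode bits[15:10]=0x17: lsl/RR
  rd: (w>>7)&0x7=0x5 → $5
  rs: (w>>4)&0x7=0x0 → $0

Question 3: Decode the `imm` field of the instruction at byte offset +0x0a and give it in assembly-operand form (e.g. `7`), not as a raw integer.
48

[0a] be 30 → 0xbe30
  op=0xbe30>>10=0x2f ⇒ set (RI)
  [9:7] rd=4 = $4
  [6:0] imm=48 = 48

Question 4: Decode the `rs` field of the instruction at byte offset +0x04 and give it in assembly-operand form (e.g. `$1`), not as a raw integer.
$4

[04] 8f 40 → 0x8f40
  op=0x8f40>>10=0x23 ⇒ xor (RR)
  rd: (w>>7)&0x7=0x6 → $6
  rs: (w>>4)&0x7=0x4 → $4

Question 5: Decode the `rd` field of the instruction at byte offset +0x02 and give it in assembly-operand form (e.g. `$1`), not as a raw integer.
[02] 5d 00 → 0x5d00
  top 6b → 0x17 → lsl [RR]
  rd@[9:7]=0x2 ⇒ $2
  rs@[6:4]=0x0 ⇒ $0

$2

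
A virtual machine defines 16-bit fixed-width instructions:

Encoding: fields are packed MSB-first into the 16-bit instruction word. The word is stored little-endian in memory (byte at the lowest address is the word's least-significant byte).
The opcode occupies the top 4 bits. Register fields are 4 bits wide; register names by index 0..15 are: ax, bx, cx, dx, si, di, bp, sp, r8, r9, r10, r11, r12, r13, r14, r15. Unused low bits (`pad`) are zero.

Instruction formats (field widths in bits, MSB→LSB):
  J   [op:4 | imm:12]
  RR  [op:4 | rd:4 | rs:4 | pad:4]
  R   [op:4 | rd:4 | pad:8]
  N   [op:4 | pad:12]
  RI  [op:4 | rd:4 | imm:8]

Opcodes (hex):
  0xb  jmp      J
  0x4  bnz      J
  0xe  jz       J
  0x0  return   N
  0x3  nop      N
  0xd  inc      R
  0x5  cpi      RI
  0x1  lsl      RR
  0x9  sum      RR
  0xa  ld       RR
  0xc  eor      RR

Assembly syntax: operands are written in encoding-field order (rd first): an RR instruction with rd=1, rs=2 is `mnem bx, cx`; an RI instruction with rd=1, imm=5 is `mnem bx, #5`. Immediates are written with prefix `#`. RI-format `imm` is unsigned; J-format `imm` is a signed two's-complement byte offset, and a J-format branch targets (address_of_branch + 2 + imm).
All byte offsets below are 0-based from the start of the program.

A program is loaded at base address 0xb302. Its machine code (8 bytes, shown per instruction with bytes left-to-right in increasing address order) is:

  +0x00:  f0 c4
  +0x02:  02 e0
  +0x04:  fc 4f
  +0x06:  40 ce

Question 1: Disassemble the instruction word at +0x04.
off 0x04: read fc 4f as little → 0x4ffc
  op=0x4ffc>>12=0x4 ⇒ bnz (J)
  [11:0] imm=4092 (s12→-4) = #-4

bnz #-4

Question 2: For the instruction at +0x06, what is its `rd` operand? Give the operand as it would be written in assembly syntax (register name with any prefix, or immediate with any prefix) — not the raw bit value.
off 0x06: read 40 ce as little → 0xce40
  opcode bits[15:12]=0xc: eor/RR
  rd@[11:8]=0xe ⇒ r14
  rs@[7:4]=0x4 ⇒ si

r14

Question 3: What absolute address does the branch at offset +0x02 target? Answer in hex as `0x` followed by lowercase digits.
0xb308

[02] 02 e0 → 0xe002
  op=0xe002>>12=0xe ⇒ jz (J)
  imm@[11:0]=0x2 ⇒ #2
  target = base 0xb302 + off 0x02 + 2 + imm 2 = 0xb308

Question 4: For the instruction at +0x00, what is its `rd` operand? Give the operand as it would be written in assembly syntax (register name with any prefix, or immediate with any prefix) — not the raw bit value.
+0x00: f0 c4 ⇒ word 0xc4f0 (little)
  opcode bits[15:12]=0xc: eor/RR
  [11:8] rd=4 = si
  [7:4] rs=15 = r15

si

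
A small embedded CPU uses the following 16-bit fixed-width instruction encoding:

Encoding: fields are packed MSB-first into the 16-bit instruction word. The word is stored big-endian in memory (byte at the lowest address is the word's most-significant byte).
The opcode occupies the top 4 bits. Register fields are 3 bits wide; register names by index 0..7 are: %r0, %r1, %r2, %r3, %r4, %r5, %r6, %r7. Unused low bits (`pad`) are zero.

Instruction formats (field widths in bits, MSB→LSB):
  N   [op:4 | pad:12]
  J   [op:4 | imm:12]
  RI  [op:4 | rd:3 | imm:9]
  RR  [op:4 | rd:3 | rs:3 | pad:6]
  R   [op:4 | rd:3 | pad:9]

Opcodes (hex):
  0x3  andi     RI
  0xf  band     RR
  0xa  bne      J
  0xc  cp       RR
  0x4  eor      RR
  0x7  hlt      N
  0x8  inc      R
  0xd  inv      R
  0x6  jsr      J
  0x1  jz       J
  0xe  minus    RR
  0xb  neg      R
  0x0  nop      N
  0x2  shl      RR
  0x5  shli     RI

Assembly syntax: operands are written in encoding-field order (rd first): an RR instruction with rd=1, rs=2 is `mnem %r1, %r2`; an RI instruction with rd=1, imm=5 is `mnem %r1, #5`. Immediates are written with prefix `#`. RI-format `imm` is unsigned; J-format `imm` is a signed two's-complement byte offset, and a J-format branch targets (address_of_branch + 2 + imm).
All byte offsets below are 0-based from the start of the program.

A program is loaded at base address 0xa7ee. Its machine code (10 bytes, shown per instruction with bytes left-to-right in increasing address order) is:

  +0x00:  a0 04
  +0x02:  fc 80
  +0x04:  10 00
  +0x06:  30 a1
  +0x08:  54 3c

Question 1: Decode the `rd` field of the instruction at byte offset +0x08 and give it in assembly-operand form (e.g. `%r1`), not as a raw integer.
off 0x08: read 54 3c as big → 0x543c
  op=0x543c>>12=0x5 ⇒ shli (RI)
  rd: (w>>9)&0x7=0x2 → %r2
  imm: (w>>0)&0x1ff=0x3c → #60

%r2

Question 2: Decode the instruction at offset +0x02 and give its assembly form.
band %r6, %r2

[02] fc 80 → 0xfc80
  top 4b → 0xf → band [RR]
  rd: (w>>9)&0x7=0x6 → %r6
  rs: (w>>6)&0x7=0x2 → %r2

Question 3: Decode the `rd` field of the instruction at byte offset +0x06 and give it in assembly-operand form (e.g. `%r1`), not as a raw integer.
%r0

@+06  big-endian(30 a1) = 0x30a1
  top 4b → 0x3 → andi [RI]
  rd@[11:9]=0x0 ⇒ %r0
  imm@[8:0]=0xa1 ⇒ #161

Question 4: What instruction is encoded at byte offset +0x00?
bne #4

+0x00: a0 04 ⇒ word 0xa004 (big)
  op=0xa004>>12=0xa ⇒ bne (J)
  imm@[11:0]=0x4 ⇒ #4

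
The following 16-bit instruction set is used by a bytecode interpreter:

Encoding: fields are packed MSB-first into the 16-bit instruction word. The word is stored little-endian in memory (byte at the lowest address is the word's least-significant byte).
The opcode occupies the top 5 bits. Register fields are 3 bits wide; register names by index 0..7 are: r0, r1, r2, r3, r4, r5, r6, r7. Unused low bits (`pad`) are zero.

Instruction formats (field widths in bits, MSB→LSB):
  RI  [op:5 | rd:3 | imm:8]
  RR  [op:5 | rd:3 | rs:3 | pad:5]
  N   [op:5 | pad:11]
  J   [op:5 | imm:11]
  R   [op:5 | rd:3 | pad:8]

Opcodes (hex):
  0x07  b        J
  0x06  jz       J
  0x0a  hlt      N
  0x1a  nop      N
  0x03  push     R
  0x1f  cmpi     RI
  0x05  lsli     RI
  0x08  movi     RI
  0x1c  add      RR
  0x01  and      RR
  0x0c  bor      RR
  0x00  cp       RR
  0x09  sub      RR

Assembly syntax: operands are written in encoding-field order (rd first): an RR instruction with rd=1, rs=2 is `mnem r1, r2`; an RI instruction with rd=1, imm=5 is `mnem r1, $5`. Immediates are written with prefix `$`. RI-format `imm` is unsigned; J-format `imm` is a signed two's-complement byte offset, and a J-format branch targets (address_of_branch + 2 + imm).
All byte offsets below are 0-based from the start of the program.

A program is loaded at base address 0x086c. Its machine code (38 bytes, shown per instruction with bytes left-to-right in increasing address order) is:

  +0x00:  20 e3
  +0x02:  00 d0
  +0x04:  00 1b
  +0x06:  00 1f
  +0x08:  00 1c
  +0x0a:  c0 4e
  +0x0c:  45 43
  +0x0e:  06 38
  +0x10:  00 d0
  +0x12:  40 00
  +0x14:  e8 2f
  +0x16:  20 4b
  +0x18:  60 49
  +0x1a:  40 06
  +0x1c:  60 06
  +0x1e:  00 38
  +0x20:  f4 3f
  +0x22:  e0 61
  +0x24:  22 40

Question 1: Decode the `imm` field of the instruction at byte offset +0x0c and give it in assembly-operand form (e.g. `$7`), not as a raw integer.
$69

+0x0c: 45 43 ⇒ word 0x4345 (little)
  op=0x4345>>11=0x8 ⇒ movi (RI)
  [10:8] rd=3 = r3
  [7:0] imm=69 = $69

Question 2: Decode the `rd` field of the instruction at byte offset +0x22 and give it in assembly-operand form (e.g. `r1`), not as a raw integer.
r1

+0x22: e0 61 ⇒ word 0x61e0 (little)
  top 5b → 0xc → bor [RR]
  rd@[10:8]=0x1 ⇒ r1
  rs@[7:5]=0x7 ⇒ r7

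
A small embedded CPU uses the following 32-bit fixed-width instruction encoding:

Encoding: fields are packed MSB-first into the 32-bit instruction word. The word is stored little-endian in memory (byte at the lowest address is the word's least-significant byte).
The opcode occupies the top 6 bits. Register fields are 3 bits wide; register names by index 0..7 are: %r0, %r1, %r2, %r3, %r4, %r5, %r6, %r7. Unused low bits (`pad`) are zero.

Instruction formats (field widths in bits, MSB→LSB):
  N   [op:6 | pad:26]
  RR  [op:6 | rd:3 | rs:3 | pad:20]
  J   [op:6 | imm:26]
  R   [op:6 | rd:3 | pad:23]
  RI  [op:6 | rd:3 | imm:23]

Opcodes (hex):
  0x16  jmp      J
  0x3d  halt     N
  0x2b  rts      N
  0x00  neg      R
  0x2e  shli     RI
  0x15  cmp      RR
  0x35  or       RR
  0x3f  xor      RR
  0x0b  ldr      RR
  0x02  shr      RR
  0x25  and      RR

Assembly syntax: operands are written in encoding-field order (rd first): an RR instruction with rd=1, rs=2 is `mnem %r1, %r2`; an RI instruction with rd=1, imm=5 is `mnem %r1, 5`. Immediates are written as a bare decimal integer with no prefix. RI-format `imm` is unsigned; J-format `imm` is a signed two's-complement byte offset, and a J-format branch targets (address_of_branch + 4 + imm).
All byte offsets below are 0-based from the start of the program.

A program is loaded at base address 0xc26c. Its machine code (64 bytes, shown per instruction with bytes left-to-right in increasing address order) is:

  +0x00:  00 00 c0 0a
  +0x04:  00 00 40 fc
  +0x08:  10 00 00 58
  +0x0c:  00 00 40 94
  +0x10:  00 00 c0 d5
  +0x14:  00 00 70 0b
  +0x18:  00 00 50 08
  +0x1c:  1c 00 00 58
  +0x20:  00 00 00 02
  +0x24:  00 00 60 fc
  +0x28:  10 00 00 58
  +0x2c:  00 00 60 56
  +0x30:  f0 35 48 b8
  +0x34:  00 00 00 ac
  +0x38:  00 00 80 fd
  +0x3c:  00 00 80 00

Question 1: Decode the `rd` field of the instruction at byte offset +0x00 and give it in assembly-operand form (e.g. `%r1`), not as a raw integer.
off 0x00: read 00 00 c0 0a as little → 0x0ac00000
  opcode bits[31:26]=0x2: shr/RR
  rd@[25:23]=0x5 ⇒ %r5
  rs@[22:20]=0x4 ⇒ %r4

%r5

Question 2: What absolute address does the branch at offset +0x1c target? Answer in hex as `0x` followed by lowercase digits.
0xc2a8

off 0x1c: read 1c 00 00 58 as little → 0x5800001c
  op=0x5800001c>>26=0x16 ⇒ jmp (J)
  imm: (w>>0)&0x3ffffff=0x1c → 28
  target = base 0xc26c + off 0x1c + 4 + imm 28 = 0xc2a8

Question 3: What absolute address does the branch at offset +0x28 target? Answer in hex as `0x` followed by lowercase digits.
@+28  little-endian(10 00 00 58) = 0x58000010
  op=0x58000010>>26=0x16 ⇒ jmp (J)
  [25:0] imm=16 = 16
  target = base 0xc26c + off 0x28 + 4 + imm 16 = 0xc2a8

0xc2a8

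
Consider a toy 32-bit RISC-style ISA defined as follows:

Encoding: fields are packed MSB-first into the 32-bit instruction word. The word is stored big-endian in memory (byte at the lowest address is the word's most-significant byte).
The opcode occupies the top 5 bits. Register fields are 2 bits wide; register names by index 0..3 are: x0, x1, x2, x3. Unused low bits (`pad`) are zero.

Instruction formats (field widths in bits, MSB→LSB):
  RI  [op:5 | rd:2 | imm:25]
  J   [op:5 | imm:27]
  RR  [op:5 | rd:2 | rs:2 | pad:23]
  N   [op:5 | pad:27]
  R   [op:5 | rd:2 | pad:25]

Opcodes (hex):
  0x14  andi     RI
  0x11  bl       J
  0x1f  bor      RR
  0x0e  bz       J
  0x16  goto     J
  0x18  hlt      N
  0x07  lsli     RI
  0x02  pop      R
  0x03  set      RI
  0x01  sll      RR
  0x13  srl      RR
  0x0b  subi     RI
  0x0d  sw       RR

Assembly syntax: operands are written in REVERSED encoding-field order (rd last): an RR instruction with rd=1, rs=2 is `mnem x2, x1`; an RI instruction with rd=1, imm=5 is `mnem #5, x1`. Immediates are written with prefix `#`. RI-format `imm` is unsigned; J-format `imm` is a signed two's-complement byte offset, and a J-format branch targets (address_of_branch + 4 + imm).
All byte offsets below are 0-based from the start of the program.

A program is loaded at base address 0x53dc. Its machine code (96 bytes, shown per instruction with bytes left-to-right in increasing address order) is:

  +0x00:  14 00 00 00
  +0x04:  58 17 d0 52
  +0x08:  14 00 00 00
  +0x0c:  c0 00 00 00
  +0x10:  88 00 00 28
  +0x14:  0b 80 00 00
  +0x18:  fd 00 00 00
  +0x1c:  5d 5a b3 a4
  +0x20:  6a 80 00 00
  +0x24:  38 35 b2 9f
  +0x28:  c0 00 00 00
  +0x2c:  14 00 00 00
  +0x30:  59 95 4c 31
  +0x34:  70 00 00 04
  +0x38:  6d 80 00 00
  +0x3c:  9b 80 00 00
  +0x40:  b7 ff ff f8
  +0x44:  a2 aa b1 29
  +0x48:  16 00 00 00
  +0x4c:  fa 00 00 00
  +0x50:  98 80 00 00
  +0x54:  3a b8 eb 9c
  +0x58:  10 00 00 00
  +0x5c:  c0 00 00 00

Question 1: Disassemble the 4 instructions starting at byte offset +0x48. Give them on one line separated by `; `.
off 0x48: read 16 00 00 00 as big → 0x16000000
  opcode bits[31:27]=0x2: pop/R
  rd@[26:25]=0x3 ⇒ x3
off 0x4c: read fa 00 00 00 as big → 0xfa000000
  opcode bits[31:27]=0x1f: bor/RR
  rd@[26:25]=0x1 ⇒ x1
  rs@[24:23]=0x0 ⇒ x0
off 0x50: read 98 80 00 00 as big → 0x98800000
  opcode bits[31:27]=0x13: srl/RR
  rd@[26:25]=0x0 ⇒ x0
  rs@[24:23]=0x1 ⇒ x1
off 0x54: read 3a b8 eb 9c as big → 0x3ab8eb9c
  opcode bits[31:27]=0x7: lsli/RI
  rd@[26:25]=0x1 ⇒ x1
  imm@[24:0]=0xb8eb9c ⇒ #12118940

pop x3; bor x0, x1; srl x1, x0; lsli #12118940, x1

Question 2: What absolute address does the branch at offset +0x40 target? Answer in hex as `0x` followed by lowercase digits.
0x5418

off 0x40: read b7 ff ff f8 as big → 0xb7fffff8
  op=0xb7fffff8>>27=0x16 ⇒ goto (J)
  [26:0] imm=134217720 (s27→-8) = #-8
  target = base 0x53dc + off 0x40 + 4 + imm -8 = 0x5418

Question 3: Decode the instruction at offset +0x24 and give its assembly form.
lsli #3519135, x0

@+24  big-endian(38 35 b2 9f) = 0x3835b29f
  op=0x3835b29f>>27=0x7 ⇒ lsli (RI)
  rd: (w>>25)&0x3=0x0 → x0
  imm: (w>>0)&0x1ffffff=0x35b29f → #3519135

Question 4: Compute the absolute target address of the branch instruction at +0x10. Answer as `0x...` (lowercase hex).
off 0x10: read 88 00 00 28 as big → 0x88000028
  top 5b → 0x11 → bl [J]
  imm@[26:0]=0x28 ⇒ #40
  target = base 0x53dc + off 0x10 + 4 + imm 40 = 0x5418

0x5418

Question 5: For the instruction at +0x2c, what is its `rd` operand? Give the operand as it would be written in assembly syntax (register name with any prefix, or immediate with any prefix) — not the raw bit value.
x2

[2c] 14 00 00 00 → 0x14000000
  opcode bits[31:27]=0x2: pop/R
  [26:25] rd=2 = x2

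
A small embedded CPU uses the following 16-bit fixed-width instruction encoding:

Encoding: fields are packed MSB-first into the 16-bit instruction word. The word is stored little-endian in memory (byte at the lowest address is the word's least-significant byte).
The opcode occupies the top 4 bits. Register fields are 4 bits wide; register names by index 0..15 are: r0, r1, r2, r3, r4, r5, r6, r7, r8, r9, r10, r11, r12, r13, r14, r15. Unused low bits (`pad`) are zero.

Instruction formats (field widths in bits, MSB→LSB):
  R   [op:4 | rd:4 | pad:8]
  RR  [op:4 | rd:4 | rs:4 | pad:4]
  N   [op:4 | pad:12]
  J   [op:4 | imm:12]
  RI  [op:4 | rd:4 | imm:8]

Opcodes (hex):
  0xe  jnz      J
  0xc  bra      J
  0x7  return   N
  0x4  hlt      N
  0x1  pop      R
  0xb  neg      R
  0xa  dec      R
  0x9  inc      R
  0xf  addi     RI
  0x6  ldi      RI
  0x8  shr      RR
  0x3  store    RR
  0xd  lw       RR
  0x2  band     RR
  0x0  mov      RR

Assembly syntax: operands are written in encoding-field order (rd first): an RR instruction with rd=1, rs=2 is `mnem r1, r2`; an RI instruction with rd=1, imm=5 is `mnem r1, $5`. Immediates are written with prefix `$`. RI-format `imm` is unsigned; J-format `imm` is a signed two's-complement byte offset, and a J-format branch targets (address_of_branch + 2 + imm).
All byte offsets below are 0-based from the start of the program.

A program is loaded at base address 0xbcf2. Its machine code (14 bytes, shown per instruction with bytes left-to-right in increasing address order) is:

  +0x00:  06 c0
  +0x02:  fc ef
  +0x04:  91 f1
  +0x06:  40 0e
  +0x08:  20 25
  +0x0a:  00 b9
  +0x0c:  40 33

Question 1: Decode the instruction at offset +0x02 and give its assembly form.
+0x02: fc ef ⇒ word 0xeffc (little)
  op=0xeffc>>12=0xe ⇒ jnz (J)
  imm@[11:0]=0xffc (s12→-4) ⇒ $-4

jnz $-4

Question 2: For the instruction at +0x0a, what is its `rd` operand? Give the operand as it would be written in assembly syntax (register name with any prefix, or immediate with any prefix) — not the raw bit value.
r9

@+0a  little-endian(00 b9) = 0xb900
  opcode bits[15:12]=0xb: neg/R
  rd@[11:8]=0x9 ⇒ r9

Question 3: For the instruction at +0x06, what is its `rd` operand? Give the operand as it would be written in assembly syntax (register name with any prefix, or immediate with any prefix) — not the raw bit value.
[06] 40 0e → 0x0e40
  opcode bits[15:12]=0x0: mov/RR
  [11:8] rd=14 = r14
  [7:4] rs=4 = r4

r14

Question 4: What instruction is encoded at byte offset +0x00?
bra $6

@+00  little-endian(06 c0) = 0xc006
  top 4b → 0xc → bra [J]
  [11:0] imm=6 = $6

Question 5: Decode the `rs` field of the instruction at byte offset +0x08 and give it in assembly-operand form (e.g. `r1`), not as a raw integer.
[08] 20 25 → 0x2520
  op=0x2520>>12=0x2 ⇒ band (RR)
  rd@[11:8]=0x5 ⇒ r5
  rs@[7:4]=0x2 ⇒ r2

r2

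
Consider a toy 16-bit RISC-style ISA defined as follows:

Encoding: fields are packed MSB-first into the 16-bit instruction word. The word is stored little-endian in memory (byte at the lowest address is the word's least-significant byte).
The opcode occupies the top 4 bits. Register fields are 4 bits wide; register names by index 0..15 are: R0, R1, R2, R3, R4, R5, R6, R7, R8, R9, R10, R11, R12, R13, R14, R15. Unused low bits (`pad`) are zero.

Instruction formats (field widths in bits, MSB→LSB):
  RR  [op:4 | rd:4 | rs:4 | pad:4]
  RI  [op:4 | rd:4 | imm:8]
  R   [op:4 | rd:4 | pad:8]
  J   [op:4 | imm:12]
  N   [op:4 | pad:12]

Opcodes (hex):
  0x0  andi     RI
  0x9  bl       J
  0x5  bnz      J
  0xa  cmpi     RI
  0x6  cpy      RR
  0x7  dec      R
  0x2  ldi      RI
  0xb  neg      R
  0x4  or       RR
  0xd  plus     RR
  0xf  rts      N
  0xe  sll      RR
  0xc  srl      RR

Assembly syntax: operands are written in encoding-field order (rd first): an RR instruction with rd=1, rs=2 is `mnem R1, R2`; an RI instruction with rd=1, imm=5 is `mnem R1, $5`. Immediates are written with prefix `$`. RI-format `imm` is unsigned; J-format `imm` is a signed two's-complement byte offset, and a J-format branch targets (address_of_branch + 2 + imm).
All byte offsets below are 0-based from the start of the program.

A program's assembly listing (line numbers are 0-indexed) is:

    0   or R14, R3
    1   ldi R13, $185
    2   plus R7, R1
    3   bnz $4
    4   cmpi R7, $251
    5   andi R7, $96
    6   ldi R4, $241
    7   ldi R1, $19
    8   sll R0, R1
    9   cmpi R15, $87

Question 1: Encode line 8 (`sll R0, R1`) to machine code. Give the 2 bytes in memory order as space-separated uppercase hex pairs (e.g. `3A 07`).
L8: sll op=0xe:4|rd=0:4|rs=1:4|pad=0:4 ⇒ 0xe010 ⇒ little 10 e0

10 E0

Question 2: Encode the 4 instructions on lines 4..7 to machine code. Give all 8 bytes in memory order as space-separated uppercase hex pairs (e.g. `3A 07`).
FB A7 60 07 F1 24 13 21

L4: cmpi op=0xa:4|rd=7:4|imm=251:8 ⇒ 0xa7fb ⇒ little fb a7
L5: andi op=0x0:4|rd=7:4|imm=96:8 ⇒ 0x0760 ⇒ little 60 07
L6: ldi op=0x2:4|rd=4:4|imm=241:8 ⇒ 0x24f1 ⇒ little f1 24
L7: ldi op=0x2:4|rd=1:4|imm=19:8 ⇒ 0x2113 ⇒ little 13 21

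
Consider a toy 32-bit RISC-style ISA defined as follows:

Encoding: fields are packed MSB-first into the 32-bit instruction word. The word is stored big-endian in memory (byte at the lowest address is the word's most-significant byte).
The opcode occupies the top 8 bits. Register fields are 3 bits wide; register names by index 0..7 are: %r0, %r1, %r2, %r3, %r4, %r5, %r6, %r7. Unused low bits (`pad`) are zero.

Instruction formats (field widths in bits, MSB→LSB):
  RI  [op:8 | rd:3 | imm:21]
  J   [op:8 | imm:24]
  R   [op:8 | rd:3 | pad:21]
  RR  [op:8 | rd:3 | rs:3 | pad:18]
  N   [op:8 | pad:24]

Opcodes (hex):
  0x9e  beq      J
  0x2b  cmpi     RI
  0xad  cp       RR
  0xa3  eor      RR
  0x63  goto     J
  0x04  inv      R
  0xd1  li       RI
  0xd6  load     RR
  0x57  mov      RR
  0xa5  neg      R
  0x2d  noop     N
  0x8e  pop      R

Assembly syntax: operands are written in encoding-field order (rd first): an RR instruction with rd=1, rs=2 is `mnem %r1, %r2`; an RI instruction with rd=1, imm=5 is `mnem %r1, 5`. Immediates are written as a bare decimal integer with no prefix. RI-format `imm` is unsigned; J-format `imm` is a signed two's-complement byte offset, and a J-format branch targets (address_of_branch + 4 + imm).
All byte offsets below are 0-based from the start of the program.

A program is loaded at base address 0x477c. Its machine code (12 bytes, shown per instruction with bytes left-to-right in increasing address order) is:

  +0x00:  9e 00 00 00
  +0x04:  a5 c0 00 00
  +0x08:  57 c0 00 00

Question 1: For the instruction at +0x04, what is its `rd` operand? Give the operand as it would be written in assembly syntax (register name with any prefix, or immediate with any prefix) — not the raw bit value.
+0x04: a5 c0 00 00 ⇒ word 0xa5c00000 (big)
  op=0xa5c00000>>24=0xa5 ⇒ neg (R)
  [23:21] rd=6 = %r6

%r6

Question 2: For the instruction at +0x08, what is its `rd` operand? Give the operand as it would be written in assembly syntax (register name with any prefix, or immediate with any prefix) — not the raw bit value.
[08] 57 c0 00 00 → 0x57c00000
  op=0x57c00000>>24=0x57 ⇒ mov (RR)
  [23:21] rd=6 = %r6
  [20:18] rs=0 = %r0

%r6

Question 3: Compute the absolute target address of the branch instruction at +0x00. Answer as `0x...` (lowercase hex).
0x4780

+0x00: 9e 00 00 00 ⇒ word 0x9e000000 (big)
  opcode bits[31:24]=0x9e: beq/J
  [23:0] imm=0 = 0
  target = base 0x477c + off 0x00 + 4 + imm 0 = 0x4780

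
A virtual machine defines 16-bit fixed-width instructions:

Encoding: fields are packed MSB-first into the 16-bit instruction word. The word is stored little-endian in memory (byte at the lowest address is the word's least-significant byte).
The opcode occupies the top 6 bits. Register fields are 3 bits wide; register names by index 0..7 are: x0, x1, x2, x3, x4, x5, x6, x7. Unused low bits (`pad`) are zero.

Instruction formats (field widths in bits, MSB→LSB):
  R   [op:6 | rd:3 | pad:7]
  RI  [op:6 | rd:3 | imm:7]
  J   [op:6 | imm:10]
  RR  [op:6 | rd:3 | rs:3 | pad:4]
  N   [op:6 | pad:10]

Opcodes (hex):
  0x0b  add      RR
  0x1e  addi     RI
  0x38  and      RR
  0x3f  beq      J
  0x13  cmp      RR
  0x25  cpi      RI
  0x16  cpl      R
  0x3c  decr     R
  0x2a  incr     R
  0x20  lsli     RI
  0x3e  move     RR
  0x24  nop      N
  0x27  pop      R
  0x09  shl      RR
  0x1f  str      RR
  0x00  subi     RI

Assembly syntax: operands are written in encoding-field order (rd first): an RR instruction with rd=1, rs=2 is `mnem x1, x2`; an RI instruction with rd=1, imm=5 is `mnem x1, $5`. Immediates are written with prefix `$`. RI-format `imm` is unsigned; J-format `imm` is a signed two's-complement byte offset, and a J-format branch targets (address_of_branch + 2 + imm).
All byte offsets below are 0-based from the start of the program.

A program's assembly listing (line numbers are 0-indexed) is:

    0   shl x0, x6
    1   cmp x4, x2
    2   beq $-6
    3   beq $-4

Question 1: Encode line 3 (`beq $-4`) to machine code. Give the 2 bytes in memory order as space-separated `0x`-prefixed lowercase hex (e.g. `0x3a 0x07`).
L3: beq op=0x3f:6|imm=-4:10 ⇒ 0xfffc ⇒ little fc ff

0xfc 0xff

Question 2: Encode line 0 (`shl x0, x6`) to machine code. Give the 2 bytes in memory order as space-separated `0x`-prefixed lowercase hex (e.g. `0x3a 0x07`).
0x60 0x24

0. shl fields op=0x9:6|rd=0:3|rs=6:3|pad=0:4 → word 2460h → 60 24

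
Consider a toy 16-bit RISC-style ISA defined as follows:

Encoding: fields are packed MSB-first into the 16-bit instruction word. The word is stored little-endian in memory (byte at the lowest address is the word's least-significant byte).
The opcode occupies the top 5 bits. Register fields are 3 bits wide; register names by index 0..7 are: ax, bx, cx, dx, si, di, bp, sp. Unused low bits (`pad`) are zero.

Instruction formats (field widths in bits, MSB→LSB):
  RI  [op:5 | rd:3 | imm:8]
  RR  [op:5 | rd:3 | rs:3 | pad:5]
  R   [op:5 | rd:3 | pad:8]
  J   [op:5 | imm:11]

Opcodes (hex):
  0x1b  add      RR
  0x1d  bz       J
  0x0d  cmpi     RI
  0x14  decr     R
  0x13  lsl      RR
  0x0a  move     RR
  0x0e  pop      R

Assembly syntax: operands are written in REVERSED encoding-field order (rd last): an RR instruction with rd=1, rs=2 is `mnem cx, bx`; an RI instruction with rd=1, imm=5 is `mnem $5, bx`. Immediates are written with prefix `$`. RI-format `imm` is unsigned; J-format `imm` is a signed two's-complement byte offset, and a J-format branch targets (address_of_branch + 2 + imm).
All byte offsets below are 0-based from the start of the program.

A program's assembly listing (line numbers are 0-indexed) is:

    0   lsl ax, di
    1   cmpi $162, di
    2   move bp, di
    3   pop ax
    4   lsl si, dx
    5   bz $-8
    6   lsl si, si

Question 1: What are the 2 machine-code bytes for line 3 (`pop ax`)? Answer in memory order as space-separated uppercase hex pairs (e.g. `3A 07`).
00 70

3. pop fields op=0xe:5|rd=0:3|pad=0:8 → word 7000h → 00 70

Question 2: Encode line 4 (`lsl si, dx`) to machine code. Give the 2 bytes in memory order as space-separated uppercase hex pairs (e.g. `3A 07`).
4. lsl fields op=0x13:5|rd=3:3|rs=4:3|pad=0:5 → word 9b80h → 80 9b

80 9B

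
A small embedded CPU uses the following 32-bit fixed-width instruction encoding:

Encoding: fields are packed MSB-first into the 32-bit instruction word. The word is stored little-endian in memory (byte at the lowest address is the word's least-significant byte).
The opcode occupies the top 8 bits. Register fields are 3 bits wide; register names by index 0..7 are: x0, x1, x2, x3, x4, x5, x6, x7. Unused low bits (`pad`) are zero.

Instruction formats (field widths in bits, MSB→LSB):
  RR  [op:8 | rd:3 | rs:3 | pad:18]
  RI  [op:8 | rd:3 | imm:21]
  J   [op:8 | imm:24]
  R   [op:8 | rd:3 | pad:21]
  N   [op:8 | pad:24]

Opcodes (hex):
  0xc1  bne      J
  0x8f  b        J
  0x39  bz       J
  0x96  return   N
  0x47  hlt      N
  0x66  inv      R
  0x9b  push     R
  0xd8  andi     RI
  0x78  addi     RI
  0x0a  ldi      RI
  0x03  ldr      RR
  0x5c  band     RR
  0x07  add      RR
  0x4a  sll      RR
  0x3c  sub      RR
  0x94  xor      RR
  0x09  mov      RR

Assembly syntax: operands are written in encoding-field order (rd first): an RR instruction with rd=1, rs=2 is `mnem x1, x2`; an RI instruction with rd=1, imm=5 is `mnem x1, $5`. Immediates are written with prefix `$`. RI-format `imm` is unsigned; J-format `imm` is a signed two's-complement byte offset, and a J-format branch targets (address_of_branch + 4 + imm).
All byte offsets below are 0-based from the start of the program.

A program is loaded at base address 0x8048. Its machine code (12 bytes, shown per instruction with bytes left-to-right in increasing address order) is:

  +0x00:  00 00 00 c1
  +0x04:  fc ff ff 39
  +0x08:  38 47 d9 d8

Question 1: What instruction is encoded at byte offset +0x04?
@+04  little-endian(fc ff ff 39) = 0x39fffffc
  top 8b → 0x39 → bz [J]
  imm@[23:0]=0xfffffc (s24→-4) ⇒ $-4

bz $-4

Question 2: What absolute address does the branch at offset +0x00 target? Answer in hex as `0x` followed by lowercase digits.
0x804c

off 0x00: read 00 00 00 c1 as little → 0xc1000000
  opcode bits[31:24]=0xc1: bne/J
  imm: (w>>0)&0xffffff=0x0 → $0
  target = base 0x8048 + off 0x00 + 4 + imm 0 = 0x804c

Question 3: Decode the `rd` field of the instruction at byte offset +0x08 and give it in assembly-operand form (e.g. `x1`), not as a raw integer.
@+08  little-endian(38 47 d9 d8) = 0xd8d94738
  opcode bits[31:24]=0xd8: andi/RI
  rd@[23:21]=0x6 ⇒ x6
  imm@[20:0]=0x194738 ⇒ $1656632

x6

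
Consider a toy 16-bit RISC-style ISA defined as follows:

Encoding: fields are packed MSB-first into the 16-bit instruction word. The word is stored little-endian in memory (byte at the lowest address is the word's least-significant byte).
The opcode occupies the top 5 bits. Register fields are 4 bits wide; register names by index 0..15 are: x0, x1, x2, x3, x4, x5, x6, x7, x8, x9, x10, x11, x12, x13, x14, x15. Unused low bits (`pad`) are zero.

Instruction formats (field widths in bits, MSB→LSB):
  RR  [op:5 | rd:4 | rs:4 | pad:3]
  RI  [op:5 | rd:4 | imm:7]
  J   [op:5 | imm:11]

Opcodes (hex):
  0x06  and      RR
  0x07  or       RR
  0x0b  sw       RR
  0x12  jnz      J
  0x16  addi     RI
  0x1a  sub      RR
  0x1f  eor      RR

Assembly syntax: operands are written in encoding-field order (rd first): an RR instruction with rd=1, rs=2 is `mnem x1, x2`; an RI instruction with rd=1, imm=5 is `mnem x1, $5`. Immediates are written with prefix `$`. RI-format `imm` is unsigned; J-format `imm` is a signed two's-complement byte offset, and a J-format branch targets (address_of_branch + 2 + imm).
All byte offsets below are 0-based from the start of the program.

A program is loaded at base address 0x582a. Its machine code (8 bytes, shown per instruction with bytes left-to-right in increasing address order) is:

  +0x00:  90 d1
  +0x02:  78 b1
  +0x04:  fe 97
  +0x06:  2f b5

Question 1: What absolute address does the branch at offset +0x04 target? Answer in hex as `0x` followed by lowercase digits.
0x582e

@+04  little-endian(fe 97) = 0x97fe
  opcode bits[15:11]=0x12: jnz/J
  imm: (w>>0)&0x7ff=0x7fe (s11→-2) → $-2
  target = base 0x582a + off 0x04 + 2 + imm -2 = 0x582e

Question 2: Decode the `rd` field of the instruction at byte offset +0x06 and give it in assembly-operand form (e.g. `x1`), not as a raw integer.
x10

@+06  little-endian(2f b5) = 0xb52f
  op=0xb52f>>11=0x16 ⇒ addi (RI)
  rd: (w>>7)&0xf=0xa → x10
  imm: (w>>0)&0x7f=0x2f → $47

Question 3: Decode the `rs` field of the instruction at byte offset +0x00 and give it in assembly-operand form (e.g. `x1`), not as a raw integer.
x2

+0x00: 90 d1 ⇒ word 0xd190 (little)
  op=0xd190>>11=0x1a ⇒ sub (RR)
  rd@[10:7]=0x3 ⇒ x3
  rs@[6:3]=0x2 ⇒ x2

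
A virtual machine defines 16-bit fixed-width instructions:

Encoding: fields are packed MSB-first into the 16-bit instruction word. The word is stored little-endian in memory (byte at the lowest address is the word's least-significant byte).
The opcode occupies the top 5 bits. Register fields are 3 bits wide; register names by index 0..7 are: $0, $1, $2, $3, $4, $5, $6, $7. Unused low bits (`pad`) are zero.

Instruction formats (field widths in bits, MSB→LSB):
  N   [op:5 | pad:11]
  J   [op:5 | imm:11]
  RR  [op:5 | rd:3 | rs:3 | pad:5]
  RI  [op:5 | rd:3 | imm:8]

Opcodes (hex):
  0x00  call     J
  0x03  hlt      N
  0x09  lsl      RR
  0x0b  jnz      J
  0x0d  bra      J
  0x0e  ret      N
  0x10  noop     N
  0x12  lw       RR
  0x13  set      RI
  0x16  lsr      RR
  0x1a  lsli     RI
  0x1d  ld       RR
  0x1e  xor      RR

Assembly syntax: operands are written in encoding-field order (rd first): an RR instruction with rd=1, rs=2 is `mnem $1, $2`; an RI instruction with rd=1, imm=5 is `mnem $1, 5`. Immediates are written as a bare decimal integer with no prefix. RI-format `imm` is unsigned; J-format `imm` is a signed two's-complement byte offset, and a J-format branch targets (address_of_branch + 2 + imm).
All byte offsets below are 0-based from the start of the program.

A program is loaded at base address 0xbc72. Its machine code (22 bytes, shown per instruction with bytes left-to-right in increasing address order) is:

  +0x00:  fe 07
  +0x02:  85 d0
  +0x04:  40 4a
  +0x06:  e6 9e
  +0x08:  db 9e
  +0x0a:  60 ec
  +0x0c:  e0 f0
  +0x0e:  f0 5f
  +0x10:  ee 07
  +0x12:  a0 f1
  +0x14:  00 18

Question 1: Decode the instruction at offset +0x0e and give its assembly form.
jnz -16

off 0x0e: read f0 5f as little → 0x5ff0
  op=0x5ff0>>11=0xb ⇒ jnz (J)
  [10:0] imm=2032 (s11→-16) = -16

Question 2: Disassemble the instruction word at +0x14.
hlt

[14] 00 18 → 0x1800
  op=0x1800>>11=0x3 ⇒ hlt (N)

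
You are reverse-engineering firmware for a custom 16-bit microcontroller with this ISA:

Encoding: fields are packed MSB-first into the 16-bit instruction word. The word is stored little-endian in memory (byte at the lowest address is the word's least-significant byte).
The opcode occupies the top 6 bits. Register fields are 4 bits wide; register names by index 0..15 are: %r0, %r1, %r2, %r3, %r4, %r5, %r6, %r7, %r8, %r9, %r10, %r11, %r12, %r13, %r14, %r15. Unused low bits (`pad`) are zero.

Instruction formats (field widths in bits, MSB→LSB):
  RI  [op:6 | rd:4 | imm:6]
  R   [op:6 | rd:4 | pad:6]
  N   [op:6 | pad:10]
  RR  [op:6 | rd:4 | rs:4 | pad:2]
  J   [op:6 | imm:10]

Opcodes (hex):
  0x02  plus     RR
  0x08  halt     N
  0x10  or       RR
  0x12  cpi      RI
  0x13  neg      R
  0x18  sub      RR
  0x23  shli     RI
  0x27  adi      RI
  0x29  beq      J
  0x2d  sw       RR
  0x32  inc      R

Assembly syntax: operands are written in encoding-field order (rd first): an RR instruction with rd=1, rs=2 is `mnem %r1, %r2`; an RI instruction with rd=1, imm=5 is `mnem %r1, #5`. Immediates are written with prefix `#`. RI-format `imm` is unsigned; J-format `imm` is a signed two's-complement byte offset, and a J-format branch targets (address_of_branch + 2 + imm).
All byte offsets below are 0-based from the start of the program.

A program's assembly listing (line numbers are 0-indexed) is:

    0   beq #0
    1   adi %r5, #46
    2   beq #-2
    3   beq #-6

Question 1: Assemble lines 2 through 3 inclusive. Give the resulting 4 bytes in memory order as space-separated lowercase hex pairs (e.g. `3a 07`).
2. beq fields op=0x29:6|imm=-2:10 → word a7feh → fe a7
3. beq fields op=0x29:6|imm=-6:10 → word a7fah → fa a7

fe a7 fa a7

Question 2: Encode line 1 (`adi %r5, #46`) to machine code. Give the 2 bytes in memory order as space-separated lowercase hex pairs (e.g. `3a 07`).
1. adi fields op=0x27:6|rd=5:4|imm=46:6 → word 9d6eh → 6e 9d

6e 9d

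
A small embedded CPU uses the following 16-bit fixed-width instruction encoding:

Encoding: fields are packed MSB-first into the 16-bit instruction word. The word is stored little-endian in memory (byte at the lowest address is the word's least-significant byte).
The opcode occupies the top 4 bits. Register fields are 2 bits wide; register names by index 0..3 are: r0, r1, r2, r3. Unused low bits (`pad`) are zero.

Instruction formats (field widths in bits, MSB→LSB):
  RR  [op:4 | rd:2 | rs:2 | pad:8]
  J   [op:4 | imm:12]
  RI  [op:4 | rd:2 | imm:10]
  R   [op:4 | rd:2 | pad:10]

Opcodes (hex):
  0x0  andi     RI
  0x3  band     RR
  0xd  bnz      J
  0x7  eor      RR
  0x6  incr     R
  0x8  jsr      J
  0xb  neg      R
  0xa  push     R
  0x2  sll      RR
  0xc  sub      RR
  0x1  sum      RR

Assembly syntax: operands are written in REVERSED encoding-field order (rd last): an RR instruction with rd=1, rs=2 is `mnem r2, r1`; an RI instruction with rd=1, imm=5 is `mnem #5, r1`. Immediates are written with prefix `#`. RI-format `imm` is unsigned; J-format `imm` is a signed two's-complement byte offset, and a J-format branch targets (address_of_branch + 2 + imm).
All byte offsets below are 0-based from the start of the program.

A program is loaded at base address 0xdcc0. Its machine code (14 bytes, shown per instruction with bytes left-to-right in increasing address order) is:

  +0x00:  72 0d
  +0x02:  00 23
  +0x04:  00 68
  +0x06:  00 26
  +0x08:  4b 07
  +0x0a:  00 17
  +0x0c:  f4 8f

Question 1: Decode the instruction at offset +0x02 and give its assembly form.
+0x02: 00 23 ⇒ word 0x2300 (little)
  opcode bits[15:12]=0x2: sll/RR
  rd@[11:10]=0x0 ⇒ r0
  rs@[9:8]=0x3 ⇒ r3

sll r3, r0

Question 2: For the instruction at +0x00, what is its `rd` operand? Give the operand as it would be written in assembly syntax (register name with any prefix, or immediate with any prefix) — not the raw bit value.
+0x00: 72 0d ⇒ word 0x0d72 (little)
  top 4b → 0x0 → andi [RI]
  [11:10] rd=3 = r3
  [9:0] imm=370 = #370

r3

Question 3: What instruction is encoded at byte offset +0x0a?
+0x0a: 00 17 ⇒ word 0x1700 (little)
  op=0x1700>>12=0x1 ⇒ sum (RR)
  rd@[11:10]=0x1 ⇒ r1
  rs@[9:8]=0x3 ⇒ r3

sum r3, r1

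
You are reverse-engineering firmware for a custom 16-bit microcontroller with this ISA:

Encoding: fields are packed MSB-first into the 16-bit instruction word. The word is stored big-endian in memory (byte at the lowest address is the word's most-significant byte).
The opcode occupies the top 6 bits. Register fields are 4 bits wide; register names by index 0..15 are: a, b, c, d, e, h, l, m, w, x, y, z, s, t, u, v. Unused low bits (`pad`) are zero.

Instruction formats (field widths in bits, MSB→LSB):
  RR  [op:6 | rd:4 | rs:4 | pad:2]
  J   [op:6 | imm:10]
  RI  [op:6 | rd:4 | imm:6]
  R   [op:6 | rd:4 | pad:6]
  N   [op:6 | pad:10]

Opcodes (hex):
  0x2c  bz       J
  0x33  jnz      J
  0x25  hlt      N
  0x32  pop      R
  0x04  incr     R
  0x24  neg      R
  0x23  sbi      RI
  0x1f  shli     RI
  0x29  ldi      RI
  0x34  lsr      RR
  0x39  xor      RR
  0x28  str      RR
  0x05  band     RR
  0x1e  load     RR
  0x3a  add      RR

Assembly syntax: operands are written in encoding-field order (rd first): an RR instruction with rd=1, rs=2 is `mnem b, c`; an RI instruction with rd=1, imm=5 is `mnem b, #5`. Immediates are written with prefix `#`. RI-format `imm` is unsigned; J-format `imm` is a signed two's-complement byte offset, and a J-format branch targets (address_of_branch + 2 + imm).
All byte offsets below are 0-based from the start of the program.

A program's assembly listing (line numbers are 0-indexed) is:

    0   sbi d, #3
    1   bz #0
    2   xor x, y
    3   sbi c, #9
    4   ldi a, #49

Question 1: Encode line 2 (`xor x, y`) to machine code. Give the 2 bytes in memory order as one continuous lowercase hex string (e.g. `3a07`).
line 2 (xor): pack op=0x39:6|rd=9:4|rs=10:4|pad=0:2 = 0xe668; big→ e6 68

e668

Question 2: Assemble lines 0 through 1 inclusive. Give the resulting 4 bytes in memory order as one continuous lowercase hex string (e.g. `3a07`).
8cc3b000

0. sbi fields op=0x23:6|rd=3:4|imm=3:6 → word 8cc3h → 8c c3
1. bz fields op=0x2c:6|imm=0:10 → word b000h → b0 00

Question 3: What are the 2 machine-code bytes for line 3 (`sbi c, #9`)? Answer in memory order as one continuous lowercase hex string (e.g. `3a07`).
8c89

3. sbi fields op=0x23:6|rd=2:4|imm=9:6 → word 8c89h → 8c 89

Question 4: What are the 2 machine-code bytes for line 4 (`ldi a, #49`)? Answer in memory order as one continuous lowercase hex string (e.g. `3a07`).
4. ldi fields op=0x29:6|rd=0:4|imm=49:6 → word a431h → a4 31

a431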